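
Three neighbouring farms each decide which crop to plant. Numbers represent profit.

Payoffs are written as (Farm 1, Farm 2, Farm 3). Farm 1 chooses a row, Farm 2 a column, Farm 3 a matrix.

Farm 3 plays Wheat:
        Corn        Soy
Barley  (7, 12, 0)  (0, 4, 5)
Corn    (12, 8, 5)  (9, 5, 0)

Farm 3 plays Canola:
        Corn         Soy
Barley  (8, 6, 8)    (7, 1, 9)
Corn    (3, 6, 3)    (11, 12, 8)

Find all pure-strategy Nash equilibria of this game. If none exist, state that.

(Barley, Corn, Wheat): Farm 1 can switch to Corn (7 → 12). Not NE.
(Barley, Corn, Canola): Farm 1 gets 8, best alternative 3; Farm 2 gets 6, best alternative 1; Farm 3 gets 8, best alternative 0. No profitable deviation — NE.
(Barley, Soy, Wheat): Farm 1 can switch to Corn (0 → 9). Not NE.
(Barley, Soy, Canola): Farm 1 can switch to Corn (7 → 11). Not NE.
(Corn, Corn, Wheat): Farm 1 gets 12, best alternative 7; Farm 2 gets 8, best alternative 5; Farm 3 gets 5, best alternative 3. No profitable deviation — NE.
(Corn, Corn, Canola): Farm 1 can switch to Barley (3 → 8). Not NE.
(Corn, Soy, Wheat): Farm 2 can switch to Corn (5 → 8). Not NE.
(Corn, Soy, Canola): Farm 1 gets 11, best alternative 7; Farm 2 gets 12, best alternative 6; Farm 3 gets 8, best alternative 0. No profitable deviation — NE.

Pure-strategy Nash equilibria: (Barley, Corn, Canola); (Corn, Corn, Wheat); (Corn, Soy, Canola)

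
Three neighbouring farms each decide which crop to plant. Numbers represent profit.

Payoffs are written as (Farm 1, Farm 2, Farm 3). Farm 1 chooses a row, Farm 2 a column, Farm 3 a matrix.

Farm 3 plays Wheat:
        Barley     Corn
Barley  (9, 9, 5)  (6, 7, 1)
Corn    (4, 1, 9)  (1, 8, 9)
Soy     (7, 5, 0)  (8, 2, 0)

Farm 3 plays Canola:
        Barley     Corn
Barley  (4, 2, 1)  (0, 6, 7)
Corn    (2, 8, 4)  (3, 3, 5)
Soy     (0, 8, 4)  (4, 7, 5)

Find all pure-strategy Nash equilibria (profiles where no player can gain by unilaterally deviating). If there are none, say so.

Mark each player's best response to every combination of opponents' strategies; a profile where every player is best-responding is a pure Nash equilibrium.
Farm 1 against (Barley, Wheat): payoffs 9, 4, 7 → best response Barley.
Farm 1 against (Barley, Canola): payoffs 4, 2, 0 → best response Barley.
Farm 1 against (Corn, Wheat): payoffs 6, 1, 8 → best response Soy.
Farm 1 against (Corn, Canola): payoffs 0, 3, 4 → best response Soy.
Farm 2 against (Barley, Wheat): payoffs 9, 7 → best response Barley.
Farm 2 against (Barley, Canola): payoffs 2, 6 → best response Corn.
Farm 2 against (Corn, Wheat): payoffs 1, 8 → best response Corn.
Farm 2 against (Corn, Canola): payoffs 8, 3 → best response Barley.
Farm 2 against (Soy, Wheat): payoffs 5, 2 → best response Barley.
Farm 2 against (Soy, Canola): payoffs 8, 7 → best response Barley.
Farm 3 against (Barley, Barley): payoffs 5, 1 → best response Wheat.
Farm 3 against (Barley, Corn): payoffs 1, 7 → best response Canola.
Farm 3 against (Corn, Barley): payoffs 9, 4 → best response Wheat.
Farm 3 against (Corn, Corn): payoffs 9, 5 → best response Wheat.
Farm 3 against (Soy, Barley): payoffs 0, 4 → best response Canola.
Farm 3 against (Soy, Corn): payoffs 0, 5 → best response Canola.
Mutual best responses: (Barley, Barley, Wheat).

The unique pure-strategy Nash equilibrium is (Barley, Barley, Wheat).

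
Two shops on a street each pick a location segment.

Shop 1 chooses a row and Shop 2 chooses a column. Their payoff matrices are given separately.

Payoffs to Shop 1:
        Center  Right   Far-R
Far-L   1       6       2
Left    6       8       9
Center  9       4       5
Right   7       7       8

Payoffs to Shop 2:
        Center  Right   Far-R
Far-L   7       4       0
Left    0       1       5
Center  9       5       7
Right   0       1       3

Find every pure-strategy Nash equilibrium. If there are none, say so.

Pure-strategy Nash equilibria: (Left, Far-R) and (Center, Center)

(Far-L, Center): Shop 1 can switch to Left (1 → 6). Not NE.
(Far-L, Right): Shop 1 can switch to Left (6 → 8). Not NE.
(Far-L, Far-R): Shop 1 can switch to Left (2 → 9). Not NE.
(Left, Center): Shop 1 can switch to Center (6 → 9). Not NE.
(Left, Right): Shop 2 can switch to Far-R (1 → 5). Not NE.
(Left, Far-R): Shop 1 gets 9, best alternative 8; Shop 2 gets 5, best alternative 1. No profitable deviation — NE.
(Center, Center): Shop 1 gets 9, best alternative 7; Shop 2 gets 9, best alternative 7. No profitable deviation — NE.
(Center, Right): Shop 1 can switch to Far-L (4 → 6). Not NE.
(Center, Far-R): Shop 1 can switch to Left (5 → 9). Not NE.
(Right, Center): Shop 1 can switch to Center (7 → 9). Not NE.
(The remaining 2 profiles each have a profitable deviation by the same check.)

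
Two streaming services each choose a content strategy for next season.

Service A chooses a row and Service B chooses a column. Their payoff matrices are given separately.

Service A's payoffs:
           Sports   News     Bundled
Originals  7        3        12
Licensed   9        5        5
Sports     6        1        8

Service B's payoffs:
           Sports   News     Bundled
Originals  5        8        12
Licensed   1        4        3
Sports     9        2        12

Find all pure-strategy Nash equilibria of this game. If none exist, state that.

(Originals, Sports): Service A can switch to Licensed (7 → 9). Not NE.
(Originals, News): Service A can switch to Licensed (3 → 5). Not NE.
(Originals, Bundled): Service A gets 12, best alternative 8; Service B gets 12, best alternative 8. No profitable deviation — NE.
(Licensed, Sports): Service B can switch to News (1 → 4). Not NE.
(Licensed, News): Service A gets 5, best alternative 3; Service B gets 4, best alternative 3. No profitable deviation — NE.
(Licensed, Bundled): Service A can switch to Originals (5 → 12). Not NE.
(Sports, Sports): Service A can switch to Originals (6 → 7). Not NE.
(Sports, News): Service A can switch to Originals (1 → 3). Not NE.
(Sports, Bundled): Service A can switch to Originals (8 → 12). Not NE.

The pure Nash equilibria are (Originals, Bundled) and (Licensed, News).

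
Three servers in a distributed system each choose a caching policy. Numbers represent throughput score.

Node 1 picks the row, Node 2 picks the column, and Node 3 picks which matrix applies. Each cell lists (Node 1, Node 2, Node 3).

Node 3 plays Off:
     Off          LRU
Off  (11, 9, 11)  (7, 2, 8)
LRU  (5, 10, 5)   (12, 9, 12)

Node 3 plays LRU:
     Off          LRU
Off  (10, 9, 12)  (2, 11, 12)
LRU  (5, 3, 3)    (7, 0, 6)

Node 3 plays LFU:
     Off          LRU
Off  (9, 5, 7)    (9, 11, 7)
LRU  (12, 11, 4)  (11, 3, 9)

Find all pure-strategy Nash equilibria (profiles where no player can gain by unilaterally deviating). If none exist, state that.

There is no pure-strategy Nash equilibrium.

Mark each player's best response to every combination of opponents' strategies; a profile where every player is best-responding is a pure Nash equilibrium.
Node 1 against (Off, Off): payoffs 11, 5 → best response Off.
Node 1 against (Off, LRU): payoffs 10, 5 → best response Off.
Node 1 against (Off, LFU): payoffs 9, 12 → best response LRU.
Node 1 against (LRU, Off): payoffs 7, 12 → best response LRU.
Node 1 against (LRU, LRU): payoffs 2, 7 → best response LRU.
Node 1 against (LRU, LFU): payoffs 9, 11 → best response LRU.
Node 2 against (Off, Off): payoffs 9, 2 → best response Off.
Node 2 against (Off, LRU): payoffs 9, 11 → best response LRU.
Node 2 against (Off, LFU): payoffs 5, 11 → best response LRU.
Node 2 against (LRU, Off): payoffs 10, 9 → best response Off.
Node 2 against (LRU, LRU): payoffs 3, 0 → best response Off.
Node 2 against (LRU, LFU): payoffs 11, 3 → best response Off.
Node 3 against (Off, Off): payoffs 11, 12, 7 → best response LRU.
Node 3 against (Off, LRU): payoffs 8, 12, 7 → best response LRU.
Node 3 against (LRU, Off): payoffs 5, 3, 4 → best response Off.
Node 3 against (LRU, LRU): payoffs 12, 6, 9 → best response Off.
No profile is a mutual best response for all players.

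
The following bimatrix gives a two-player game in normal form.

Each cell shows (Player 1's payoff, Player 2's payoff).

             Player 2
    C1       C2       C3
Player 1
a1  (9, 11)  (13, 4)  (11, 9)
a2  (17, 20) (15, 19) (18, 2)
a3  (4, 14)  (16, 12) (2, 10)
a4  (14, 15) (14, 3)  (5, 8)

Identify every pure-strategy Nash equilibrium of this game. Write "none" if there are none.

Pure NE: (a2, C1)

Player 1 against C1: payoffs 9, 17, 4, 14 → best response a2.
Player 1 against C2: payoffs 13, 15, 16, 14 → best response a3.
Player 1 against C3: payoffs 11, 18, 2, 5 → best response a2.
Player 2 against a1: payoffs 11, 4, 9 → best response C1.
Player 2 against a2: payoffs 20, 19, 2 → best response C1.
Player 2 against a3: payoffs 14, 12, 10 → best response C1.
Player 2 against a4: payoffs 15, 3, 8 → best response C1.
Mutual best responses: (a2, C1).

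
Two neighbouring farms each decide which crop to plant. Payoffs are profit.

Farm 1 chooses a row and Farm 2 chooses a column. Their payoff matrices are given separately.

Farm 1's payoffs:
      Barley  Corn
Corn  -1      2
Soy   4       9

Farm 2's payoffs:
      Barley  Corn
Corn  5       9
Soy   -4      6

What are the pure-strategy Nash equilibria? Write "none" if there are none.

(Corn, Barley): Farm 1 can switch to Soy (-1 → 4). Not NE.
(Corn, Corn): Farm 1 can switch to Soy (2 → 9). Not NE.
(Soy, Barley): Farm 2 can switch to Corn (-4 → 6). Not NE.
(Soy, Corn): Farm 1 gets 9, best alternative 2; Farm 2 gets 6, best alternative -4. No profitable deviation — NE.

The unique pure-strategy Nash equilibrium is (Soy, Corn).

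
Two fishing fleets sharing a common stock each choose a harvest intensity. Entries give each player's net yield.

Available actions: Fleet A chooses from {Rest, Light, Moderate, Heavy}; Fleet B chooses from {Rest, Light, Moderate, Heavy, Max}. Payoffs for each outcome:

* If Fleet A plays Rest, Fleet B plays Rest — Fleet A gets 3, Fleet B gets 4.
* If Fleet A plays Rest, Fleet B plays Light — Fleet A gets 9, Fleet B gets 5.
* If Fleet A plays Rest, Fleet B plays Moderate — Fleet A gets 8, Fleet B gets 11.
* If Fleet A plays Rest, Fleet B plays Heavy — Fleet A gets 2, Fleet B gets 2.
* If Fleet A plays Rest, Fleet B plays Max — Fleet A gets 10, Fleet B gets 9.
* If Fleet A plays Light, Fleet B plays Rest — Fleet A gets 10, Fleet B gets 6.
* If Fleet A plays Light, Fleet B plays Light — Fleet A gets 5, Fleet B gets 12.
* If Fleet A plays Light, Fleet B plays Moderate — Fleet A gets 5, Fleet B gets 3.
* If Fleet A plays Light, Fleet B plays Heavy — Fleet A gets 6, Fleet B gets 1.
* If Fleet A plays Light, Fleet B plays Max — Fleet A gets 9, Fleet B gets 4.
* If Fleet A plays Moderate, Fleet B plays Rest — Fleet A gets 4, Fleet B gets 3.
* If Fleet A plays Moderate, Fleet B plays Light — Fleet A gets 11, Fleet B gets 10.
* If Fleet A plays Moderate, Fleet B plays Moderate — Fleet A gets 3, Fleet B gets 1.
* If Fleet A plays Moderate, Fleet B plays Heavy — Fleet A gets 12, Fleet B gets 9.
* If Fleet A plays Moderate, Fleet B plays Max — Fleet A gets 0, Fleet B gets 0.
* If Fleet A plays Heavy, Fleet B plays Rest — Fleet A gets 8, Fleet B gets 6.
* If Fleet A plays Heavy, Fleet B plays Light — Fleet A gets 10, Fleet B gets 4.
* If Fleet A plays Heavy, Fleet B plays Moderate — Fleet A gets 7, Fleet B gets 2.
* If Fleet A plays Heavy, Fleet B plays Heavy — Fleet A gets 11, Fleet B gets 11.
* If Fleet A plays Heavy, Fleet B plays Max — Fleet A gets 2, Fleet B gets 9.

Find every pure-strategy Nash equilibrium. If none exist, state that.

The pure Nash equilibria are (Rest, Moderate); (Moderate, Light).

Fleet A against Rest: payoffs 3, 10, 4, 8 → best response Light.
Fleet A against Light: payoffs 9, 5, 11, 10 → best response Moderate.
Fleet A against Moderate: payoffs 8, 5, 3, 7 → best response Rest.
Fleet A against Heavy: payoffs 2, 6, 12, 11 → best response Moderate.
Fleet A against Max: payoffs 10, 9, 0, 2 → best response Rest.
Fleet B against Rest: payoffs 4, 5, 11, 2, 9 → best response Moderate.
Fleet B against Light: payoffs 6, 12, 3, 1, 4 → best response Light.
Fleet B against Moderate: payoffs 3, 10, 1, 9, 0 → best response Light.
Fleet B against Heavy: payoffs 6, 4, 2, 11, 9 → best response Heavy.
Mutual best responses: (Rest, Moderate); (Moderate, Light).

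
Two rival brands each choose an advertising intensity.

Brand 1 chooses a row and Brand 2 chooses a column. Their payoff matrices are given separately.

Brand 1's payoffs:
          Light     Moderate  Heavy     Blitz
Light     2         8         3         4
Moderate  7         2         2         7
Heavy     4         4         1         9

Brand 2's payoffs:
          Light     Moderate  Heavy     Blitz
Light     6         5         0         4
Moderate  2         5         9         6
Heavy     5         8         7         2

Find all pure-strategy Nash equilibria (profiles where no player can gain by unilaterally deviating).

There is no pure-strategy Nash equilibrium.

(Light, Light): Brand 1 can switch to Moderate (2 → 7). Not NE.
(Light, Moderate): Brand 2 can switch to Light (5 → 6). Not NE.
(Light, Heavy): Brand 2 can switch to Light (0 → 6). Not NE.
(Light, Blitz): Brand 1 can switch to Moderate (4 → 7). Not NE.
(Moderate, Light): Brand 2 can switch to Moderate (2 → 5). Not NE.
(Moderate, Moderate): Brand 1 can switch to Light (2 → 8). Not NE.
(The remaining 6 profiles each have a profitable deviation by the same check.)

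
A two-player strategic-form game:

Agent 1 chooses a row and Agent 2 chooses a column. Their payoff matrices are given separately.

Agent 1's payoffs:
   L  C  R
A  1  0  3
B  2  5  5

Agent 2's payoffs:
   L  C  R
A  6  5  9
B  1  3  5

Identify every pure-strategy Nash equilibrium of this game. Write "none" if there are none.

The unique pure-strategy Nash equilibrium is (B, R).

For each player, find the best response to each opponent profile; mutual best responses are the pure NE.
Agent 1 against L: payoffs 1, 2 → best response B.
Agent 1 against C: payoffs 0, 5 → best response B.
Agent 1 against R: payoffs 3, 5 → best response B.
Agent 2 against A: payoffs 6, 5, 9 → best response R.
Agent 2 against B: payoffs 1, 3, 5 → best response R.
Mutual best responses: (B, R).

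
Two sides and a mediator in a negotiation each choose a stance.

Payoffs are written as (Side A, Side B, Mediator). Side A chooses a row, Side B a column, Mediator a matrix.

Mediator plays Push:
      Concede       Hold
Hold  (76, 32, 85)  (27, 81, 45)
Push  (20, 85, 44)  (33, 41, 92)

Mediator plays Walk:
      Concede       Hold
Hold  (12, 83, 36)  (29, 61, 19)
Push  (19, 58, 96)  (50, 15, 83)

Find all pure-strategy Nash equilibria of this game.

Side A against (Concede, Push): payoffs 76, 20 → best response Hold.
Side A against (Concede, Walk): payoffs 12, 19 → best response Push.
Side A against (Hold, Push): payoffs 27, 33 → best response Push.
Side A against (Hold, Walk): payoffs 29, 50 → best response Push.
Side B against (Hold, Push): payoffs 32, 81 → best response Hold.
Side B against (Hold, Walk): payoffs 83, 61 → best response Concede.
Side B against (Push, Push): payoffs 85, 41 → best response Concede.
Side B against (Push, Walk): payoffs 58, 15 → best response Concede.
Mediator against (Hold, Concede): payoffs 85, 36 → best response Push.
Mediator against (Hold, Hold): payoffs 45, 19 → best response Push.
Mediator against (Push, Concede): payoffs 44, 96 → best response Walk.
Mediator against (Push, Hold): payoffs 92, 83 → best response Push.
Mutual best responses: (Push, Concede, Walk).

The unique pure-strategy Nash equilibrium is (Push, Concede, Walk).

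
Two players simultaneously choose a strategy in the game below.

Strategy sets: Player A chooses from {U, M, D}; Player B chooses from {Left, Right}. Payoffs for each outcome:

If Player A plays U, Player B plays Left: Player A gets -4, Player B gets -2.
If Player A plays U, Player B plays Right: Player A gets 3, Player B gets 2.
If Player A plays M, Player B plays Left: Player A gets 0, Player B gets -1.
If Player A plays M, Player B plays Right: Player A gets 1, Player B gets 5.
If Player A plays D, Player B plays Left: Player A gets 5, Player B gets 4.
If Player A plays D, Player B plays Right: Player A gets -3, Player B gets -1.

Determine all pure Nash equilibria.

Pure-strategy Nash equilibria: (U, Right), (D, Left)

(U, Left): Player A can switch to M (-4 → 0). Not NE.
(U, Right): Player A gets 3, best alternative 1; Player B gets 2, best alternative -2. No profitable deviation — NE.
(M, Left): Player A can switch to D (0 → 5). Not NE.
(M, Right): Player A can switch to U (1 → 3). Not NE.
(D, Left): Player A gets 5, best alternative 0; Player B gets 4, best alternative -1. No profitable deviation — NE.
(D, Right): Player A can switch to U (-3 → 3). Not NE.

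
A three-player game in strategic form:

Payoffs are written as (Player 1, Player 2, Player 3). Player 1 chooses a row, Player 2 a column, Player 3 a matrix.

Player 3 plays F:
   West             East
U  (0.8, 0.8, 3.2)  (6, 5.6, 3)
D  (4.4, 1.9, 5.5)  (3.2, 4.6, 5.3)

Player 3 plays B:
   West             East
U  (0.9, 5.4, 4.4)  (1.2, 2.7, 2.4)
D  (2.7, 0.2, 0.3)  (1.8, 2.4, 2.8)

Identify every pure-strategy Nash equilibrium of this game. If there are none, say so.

(U, East, F)

(U, West, F): Player 1 can switch to D (0.8 → 4.4). Not NE.
(U, West, B): Player 1 can switch to D (0.9 → 2.7). Not NE.
(U, East, F): Player 1 gets 6, best alternative 3.2; Player 2 gets 5.6, best alternative 0.8; Player 3 gets 3, best alternative 2.4. No profitable deviation — NE.
(U, East, B): Player 1 can switch to D (1.2 → 1.8). Not NE.
(D, West, F): Player 2 can switch to East (1.9 → 4.6). Not NE.
(D, West, B): Player 2 can switch to East (0.2 → 2.4). Not NE.
(D, East, F): Player 1 can switch to U (3.2 → 6). Not NE.
(D, East, B): Player 3 can switch to F (2.8 → 5.3). Not NE.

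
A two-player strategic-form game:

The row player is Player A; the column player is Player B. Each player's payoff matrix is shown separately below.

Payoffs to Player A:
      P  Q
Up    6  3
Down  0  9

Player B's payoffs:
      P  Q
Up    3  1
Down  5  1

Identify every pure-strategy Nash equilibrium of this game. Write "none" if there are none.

(Up, P)

Check each profile: it is a Nash equilibrium iff no player can strictly gain by switching unilaterally.
(Up, P): Player A gets 6, best alternative 0; Player B gets 3, best alternative 1. No profitable deviation — NE.
(Up, Q): Player A can switch to Down (3 → 9). Not NE.
(Down, P): Player A can switch to Up (0 → 6). Not NE.
(Down, Q): Player B can switch to P (1 → 5). Not NE.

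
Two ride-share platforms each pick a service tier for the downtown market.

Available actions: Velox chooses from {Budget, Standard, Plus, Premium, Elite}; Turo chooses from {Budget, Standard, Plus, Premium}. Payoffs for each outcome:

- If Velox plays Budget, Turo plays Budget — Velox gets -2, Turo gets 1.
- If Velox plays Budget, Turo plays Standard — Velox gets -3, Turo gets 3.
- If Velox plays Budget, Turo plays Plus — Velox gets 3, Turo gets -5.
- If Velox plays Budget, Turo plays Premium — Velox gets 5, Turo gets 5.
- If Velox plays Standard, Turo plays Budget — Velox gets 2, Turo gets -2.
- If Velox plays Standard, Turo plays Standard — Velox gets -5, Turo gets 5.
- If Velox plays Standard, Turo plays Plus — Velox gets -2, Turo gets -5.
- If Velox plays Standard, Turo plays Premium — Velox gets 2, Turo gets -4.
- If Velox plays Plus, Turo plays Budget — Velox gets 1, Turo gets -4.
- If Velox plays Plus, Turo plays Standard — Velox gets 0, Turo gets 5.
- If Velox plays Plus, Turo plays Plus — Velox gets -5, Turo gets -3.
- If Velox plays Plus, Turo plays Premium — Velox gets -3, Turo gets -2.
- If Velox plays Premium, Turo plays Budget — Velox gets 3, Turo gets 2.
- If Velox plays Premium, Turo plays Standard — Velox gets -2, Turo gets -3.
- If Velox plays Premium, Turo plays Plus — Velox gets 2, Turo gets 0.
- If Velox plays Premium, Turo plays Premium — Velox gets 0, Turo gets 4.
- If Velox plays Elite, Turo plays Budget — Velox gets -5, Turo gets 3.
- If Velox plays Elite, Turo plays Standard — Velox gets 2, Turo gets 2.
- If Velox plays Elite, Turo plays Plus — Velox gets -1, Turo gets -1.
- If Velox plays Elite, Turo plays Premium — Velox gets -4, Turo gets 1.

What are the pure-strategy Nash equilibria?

(Budget, Budget): Velox can switch to Standard (-2 → 2). Not NE.
(Budget, Standard): Velox can switch to Plus (-3 → 0). Not NE.
(Budget, Plus): Turo can switch to Budget (-5 → 1). Not NE.
(Budget, Premium): Velox gets 5, best alternative 2; Turo gets 5, best alternative 3. No profitable deviation — NE.
(Standard, Budget): Velox can switch to Premium (2 → 3). Not NE.
(Standard, Standard): Velox can switch to Budget (-5 → -3). Not NE.
(Standard, Plus): Velox can switch to Budget (-2 → 3). Not NE.
(The remaining 13 profiles each have a profitable deviation by the same check.)

The unique pure-strategy Nash equilibrium is (Budget, Premium).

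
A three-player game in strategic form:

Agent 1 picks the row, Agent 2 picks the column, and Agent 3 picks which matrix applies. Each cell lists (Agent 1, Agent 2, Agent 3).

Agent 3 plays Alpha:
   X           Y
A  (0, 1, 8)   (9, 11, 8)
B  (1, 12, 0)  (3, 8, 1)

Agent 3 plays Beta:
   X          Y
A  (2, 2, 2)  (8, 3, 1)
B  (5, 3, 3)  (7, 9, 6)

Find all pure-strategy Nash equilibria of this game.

For each strategy profile, look for a profitable unilateral deviation.
(A, X, Alpha): Agent 1 can switch to B (0 → 1). Not NE.
(A, X, Beta): Agent 1 can switch to B (2 → 5). Not NE.
(A, Y, Alpha): Agent 1 gets 9, best alternative 3; Agent 2 gets 11, best alternative 1; Agent 3 gets 8, best alternative 1. No profitable deviation — NE.
(A, Y, Beta): Agent 3 can switch to Alpha (1 → 8). Not NE.
(B, X, Alpha): Agent 3 can switch to Beta (0 → 3). Not NE.
(B, X, Beta): Agent 2 can switch to Y (3 → 9). Not NE.
(B, Y, Alpha): Agent 1 can switch to A (3 → 9). Not NE.
(B, Y, Beta): Agent 1 can switch to A (7 → 8). Not NE.

The unique pure-strategy Nash equilibrium is (A, Y, Alpha).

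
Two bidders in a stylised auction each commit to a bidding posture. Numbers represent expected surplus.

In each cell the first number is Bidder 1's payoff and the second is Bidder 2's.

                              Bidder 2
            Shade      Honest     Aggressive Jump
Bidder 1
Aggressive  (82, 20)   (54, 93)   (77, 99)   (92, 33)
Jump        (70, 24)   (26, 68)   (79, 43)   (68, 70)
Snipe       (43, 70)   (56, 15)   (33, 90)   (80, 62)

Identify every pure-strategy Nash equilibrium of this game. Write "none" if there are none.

This game has no pure Nash equilibrium.

(Aggressive, Shade): Bidder 2 can switch to Honest (20 → 93). Not NE.
(Aggressive, Honest): Bidder 1 can switch to Snipe (54 → 56). Not NE.
(Aggressive, Aggressive): Bidder 1 can switch to Jump (77 → 79). Not NE.
(Aggressive, Jump): Bidder 2 can switch to Honest (33 → 93). Not NE.
(Jump, Shade): Bidder 1 can switch to Aggressive (70 → 82). Not NE.
(Jump, Honest): Bidder 1 can switch to Aggressive (26 → 54). Not NE.
(Jump, Aggressive): Bidder 2 can switch to Honest (43 → 68). Not NE.
(Jump, Jump): Bidder 1 can switch to Aggressive (68 → 92). Not NE.
(The remaining 4 profiles each have a profitable deviation by the same check.)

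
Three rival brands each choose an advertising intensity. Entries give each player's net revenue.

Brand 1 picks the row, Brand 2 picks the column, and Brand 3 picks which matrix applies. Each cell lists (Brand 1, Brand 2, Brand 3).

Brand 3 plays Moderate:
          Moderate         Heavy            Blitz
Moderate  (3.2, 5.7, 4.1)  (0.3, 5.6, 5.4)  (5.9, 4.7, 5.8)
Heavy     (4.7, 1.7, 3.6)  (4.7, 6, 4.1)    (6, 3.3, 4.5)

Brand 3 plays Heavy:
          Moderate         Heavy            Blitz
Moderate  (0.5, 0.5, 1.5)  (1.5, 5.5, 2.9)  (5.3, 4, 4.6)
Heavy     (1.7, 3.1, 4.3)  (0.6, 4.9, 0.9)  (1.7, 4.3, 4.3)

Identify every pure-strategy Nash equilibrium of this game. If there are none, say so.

The unique pure-strategy Nash equilibrium is (Heavy, Heavy, Moderate).

(Moderate, Moderate, Moderate): Brand 1 can switch to Heavy (3.2 → 4.7). Not NE.
(Moderate, Moderate, Heavy): Brand 1 can switch to Heavy (0.5 → 1.7). Not NE.
(Moderate, Heavy, Moderate): Brand 1 can switch to Heavy (0.3 → 4.7). Not NE.
(Moderate, Heavy, Heavy): Brand 3 can switch to Moderate (2.9 → 5.4). Not NE.
(Moderate, Blitz, Moderate): Brand 1 can switch to Heavy (5.9 → 6). Not NE.
(Moderate, Blitz, Heavy): Brand 2 can switch to Heavy (4 → 5.5). Not NE.
(Heavy, Heavy, Moderate): Brand 1 gets 4.7, best alternative 0.3; Brand 2 gets 6, best alternative 3.3; Brand 3 gets 4.1, best alternative 0.9. No profitable deviation — NE.
(The remaining 5 profiles each have a profitable deviation by the same check.)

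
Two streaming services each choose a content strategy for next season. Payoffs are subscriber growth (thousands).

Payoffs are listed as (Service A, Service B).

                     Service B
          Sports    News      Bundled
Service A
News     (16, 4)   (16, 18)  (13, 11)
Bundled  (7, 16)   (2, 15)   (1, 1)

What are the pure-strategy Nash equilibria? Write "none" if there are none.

For each strategy profile, look for a profitable unilateral deviation.
(News, Sports): Service B can switch to News (4 → 18). Not NE.
(News, News): Service A gets 16, best alternative 2; Service B gets 18, best alternative 11. No profitable deviation — NE.
(News, Bundled): Service B can switch to News (11 → 18). Not NE.
(Bundled, Sports): Service A can switch to News (7 → 16). Not NE.
(Bundled, News): Service A can switch to News (2 → 16). Not NE.
(Bundled, Bundled): Service A can switch to News (1 → 13). Not NE.

The unique pure-strategy Nash equilibrium is (News, News).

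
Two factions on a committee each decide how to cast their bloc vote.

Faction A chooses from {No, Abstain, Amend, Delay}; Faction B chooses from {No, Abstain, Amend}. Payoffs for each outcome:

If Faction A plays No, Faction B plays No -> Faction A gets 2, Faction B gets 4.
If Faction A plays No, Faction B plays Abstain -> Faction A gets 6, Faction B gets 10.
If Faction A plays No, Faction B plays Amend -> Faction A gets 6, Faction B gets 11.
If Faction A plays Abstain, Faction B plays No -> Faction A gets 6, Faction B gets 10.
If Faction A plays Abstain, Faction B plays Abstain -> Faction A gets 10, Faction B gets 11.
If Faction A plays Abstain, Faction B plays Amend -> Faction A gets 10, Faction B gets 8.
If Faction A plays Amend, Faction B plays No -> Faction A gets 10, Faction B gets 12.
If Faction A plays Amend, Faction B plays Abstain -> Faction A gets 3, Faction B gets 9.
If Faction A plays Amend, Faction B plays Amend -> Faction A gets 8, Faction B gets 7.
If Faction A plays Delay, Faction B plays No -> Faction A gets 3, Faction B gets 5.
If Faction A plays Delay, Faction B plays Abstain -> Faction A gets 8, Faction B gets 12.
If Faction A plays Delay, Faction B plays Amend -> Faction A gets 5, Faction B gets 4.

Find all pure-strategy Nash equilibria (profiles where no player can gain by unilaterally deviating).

(Abstain, Abstain); (Amend, No)

Faction A against No: payoffs 2, 6, 10, 3 → best response Amend.
Faction A against Abstain: payoffs 6, 10, 3, 8 → best response Abstain.
Faction A against Amend: payoffs 6, 10, 8, 5 → best response Abstain.
Faction B against No: payoffs 4, 10, 11 → best response Amend.
Faction B against Abstain: payoffs 10, 11, 8 → best response Abstain.
Faction B against Amend: payoffs 12, 9, 7 → best response No.
Faction B against Delay: payoffs 5, 12, 4 → best response Abstain.
Mutual best responses: (Abstain, Abstain); (Amend, No).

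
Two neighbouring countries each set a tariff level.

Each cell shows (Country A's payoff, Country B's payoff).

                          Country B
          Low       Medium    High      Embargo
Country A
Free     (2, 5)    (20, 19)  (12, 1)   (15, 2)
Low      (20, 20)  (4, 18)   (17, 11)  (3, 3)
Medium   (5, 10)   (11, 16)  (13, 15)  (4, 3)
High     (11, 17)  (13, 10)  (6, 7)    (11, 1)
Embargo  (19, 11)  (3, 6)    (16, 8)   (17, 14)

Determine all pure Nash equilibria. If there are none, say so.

(Free, Low): Country A can switch to Low (2 → 20). Not NE.
(Free, Medium): Country A gets 20, best alternative 13; Country B gets 19, best alternative 5. No profitable deviation — NE.
(Free, High): Country A can switch to Low (12 → 17). Not NE.
(Free, Embargo): Country A can switch to Embargo (15 → 17). Not NE.
(Low, Low): Country A gets 20, best alternative 19; Country B gets 20, best alternative 18. No profitable deviation — NE.
(Low, Medium): Country A can switch to Free (4 → 20). Not NE.
(Low, High): Country B can switch to Low (11 → 20). Not NE.
(Low, Embargo): Country A can switch to Free (3 → 15). Not NE.
(Medium, Low): Country A can switch to Low (5 → 20). Not NE.
(Medium, Medium): Country A can switch to Free (11 → 20). Not NE.
(Medium, High): Country A can switch to Low (13 → 17). Not NE.
(Medium, Embargo): Country A can switch to Free (4 → 15). Not NE.
(Embargo, Embargo): Country A gets 17, best alternative 15; Country B gets 14, best alternative 11. No profitable deviation — NE.
(The remaining 7 profiles each have a profitable deviation by the same check.)

(Free, Medium); (Low, Low); (Embargo, Embargo)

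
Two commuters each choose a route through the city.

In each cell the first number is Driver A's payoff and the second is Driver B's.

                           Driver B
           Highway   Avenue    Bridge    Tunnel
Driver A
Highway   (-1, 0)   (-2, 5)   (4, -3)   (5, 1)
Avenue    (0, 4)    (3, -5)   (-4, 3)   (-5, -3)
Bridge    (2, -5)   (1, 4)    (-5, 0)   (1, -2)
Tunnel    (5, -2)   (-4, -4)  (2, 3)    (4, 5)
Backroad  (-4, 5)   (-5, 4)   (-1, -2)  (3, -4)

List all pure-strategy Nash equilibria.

none

Driver A against Highway: payoffs -1, 0, 2, 5, -4 → best response Tunnel.
Driver A against Avenue: payoffs -2, 3, 1, -4, -5 → best response Avenue.
Driver A against Bridge: payoffs 4, -4, -5, 2, -1 → best response Highway.
Driver A against Tunnel: payoffs 5, -5, 1, 4, 3 → best response Highway.
Driver B against Highway: payoffs 0, 5, -3, 1 → best response Avenue.
Driver B against Avenue: payoffs 4, -5, 3, -3 → best response Highway.
Driver B against Bridge: payoffs -5, 4, 0, -2 → best response Avenue.
Driver B against Tunnel: payoffs -2, -4, 3, 5 → best response Tunnel.
Driver B against Backroad: payoffs 5, 4, -2, -4 → best response Highway.
No profile is a mutual best response for all players.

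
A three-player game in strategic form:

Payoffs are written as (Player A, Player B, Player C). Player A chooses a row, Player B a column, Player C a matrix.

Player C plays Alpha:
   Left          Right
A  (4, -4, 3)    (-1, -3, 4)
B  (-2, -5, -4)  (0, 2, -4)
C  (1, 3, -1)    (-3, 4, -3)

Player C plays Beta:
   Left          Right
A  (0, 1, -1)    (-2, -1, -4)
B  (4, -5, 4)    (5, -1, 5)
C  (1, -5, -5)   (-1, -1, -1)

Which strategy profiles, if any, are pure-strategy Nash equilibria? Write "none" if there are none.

Pure NE: (B, Right, Beta)

(A, Left, Alpha): Player B can switch to Right (-4 → -3). Not NE.
(A, Left, Beta): Player A can switch to B (0 → 4). Not NE.
(A, Right, Alpha): Player A can switch to B (-1 → 0). Not NE.
(A, Right, Beta): Player A can switch to B (-2 → 5). Not NE.
(B, Left, Alpha): Player A can switch to A (-2 → 4). Not NE.
(B, Left, Beta): Player B can switch to Right (-5 → -1). Not NE.
(B, Right, Alpha): Player C can switch to Beta (-4 → 5). Not NE.
(B, Right, Beta): Player A gets 5, best alternative -1; Player B gets -1, best alternative -5; Player C gets 5, best alternative -4. No profitable deviation — NE.
(C, Left, Alpha): Player A can switch to A (1 → 4). Not NE.
(The remaining 3 profiles each have a profitable deviation by the same check.)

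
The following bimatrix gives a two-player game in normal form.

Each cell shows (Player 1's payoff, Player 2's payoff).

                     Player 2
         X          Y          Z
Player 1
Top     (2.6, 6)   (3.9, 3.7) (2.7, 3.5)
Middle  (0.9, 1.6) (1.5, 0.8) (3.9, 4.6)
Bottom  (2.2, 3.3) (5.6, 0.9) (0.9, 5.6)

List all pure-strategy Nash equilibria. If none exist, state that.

Pure-strategy Nash equilibria: (Top, X); (Middle, Z)

(Top, X): Player 1 gets 2.6, best alternative 2.2; Player 2 gets 6, best alternative 3.7. No profitable deviation — NE.
(Top, Y): Player 1 can switch to Bottom (3.9 → 5.6). Not NE.
(Top, Z): Player 1 can switch to Middle (2.7 → 3.9). Not NE.
(Middle, X): Player 1 can switch to Top (0.9 → 2.6). Not NE.
(Middle, Y): Player 1 can switch to Top (1.5 → 3.9). Not NE.
(Middle, Z): Player 1 gets 3.9, best alternative 2.7; Player 2 gets 4.6, best alternative 1.6. No profitable deviation — NE.
(Bottom, X): Player 1 can switch to Top (2.2 → 2.6). Not NE.
(Bottom, Y): Player 2 can switch to X (0.9 → 3.3). Not NE.
(Bottom, Z): Player 1 can switch to Top (0.9 → 2.7). Not NE.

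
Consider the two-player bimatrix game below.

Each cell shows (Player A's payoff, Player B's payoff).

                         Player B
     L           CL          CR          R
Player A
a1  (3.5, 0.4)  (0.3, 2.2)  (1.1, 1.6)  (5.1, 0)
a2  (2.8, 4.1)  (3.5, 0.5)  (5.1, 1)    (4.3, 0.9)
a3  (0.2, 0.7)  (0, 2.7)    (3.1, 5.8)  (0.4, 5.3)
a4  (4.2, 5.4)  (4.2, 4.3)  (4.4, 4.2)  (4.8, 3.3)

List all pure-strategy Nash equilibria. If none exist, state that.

(a1, L): Player A can switch to a4 (3.5 → 4.2). Not NE.
(a1, CL): Player A can switch to a2 (0.3 → 3.5). Not NE.
(a1, CR): Player A can switch to a2 (1.1 → 5.1). Not NE.
(a1, R): Player B can switch to L (0 → 0.4). Not NE.
(a2, L): Player A can switch to a1 (2.8 → 3.5). Not NE.
(a2, CL): Player A can switch to a4 (3.5 → 4.2). Not NE.
(a2, CR): Player B can switch to L (1 → 4.1). Not NE.
(a2, R): Player A can switch to a1 (4.3 → 5.1). Not NE.
(a4, L): Player A gets 4.2, best alternative 3.5; Player B gets 5.4, best alternative 4.3. No profitable deviation — NE.
(The remaining 7 profiles each have a profitable deviation by the same check.)

Pure NE: (a4, L)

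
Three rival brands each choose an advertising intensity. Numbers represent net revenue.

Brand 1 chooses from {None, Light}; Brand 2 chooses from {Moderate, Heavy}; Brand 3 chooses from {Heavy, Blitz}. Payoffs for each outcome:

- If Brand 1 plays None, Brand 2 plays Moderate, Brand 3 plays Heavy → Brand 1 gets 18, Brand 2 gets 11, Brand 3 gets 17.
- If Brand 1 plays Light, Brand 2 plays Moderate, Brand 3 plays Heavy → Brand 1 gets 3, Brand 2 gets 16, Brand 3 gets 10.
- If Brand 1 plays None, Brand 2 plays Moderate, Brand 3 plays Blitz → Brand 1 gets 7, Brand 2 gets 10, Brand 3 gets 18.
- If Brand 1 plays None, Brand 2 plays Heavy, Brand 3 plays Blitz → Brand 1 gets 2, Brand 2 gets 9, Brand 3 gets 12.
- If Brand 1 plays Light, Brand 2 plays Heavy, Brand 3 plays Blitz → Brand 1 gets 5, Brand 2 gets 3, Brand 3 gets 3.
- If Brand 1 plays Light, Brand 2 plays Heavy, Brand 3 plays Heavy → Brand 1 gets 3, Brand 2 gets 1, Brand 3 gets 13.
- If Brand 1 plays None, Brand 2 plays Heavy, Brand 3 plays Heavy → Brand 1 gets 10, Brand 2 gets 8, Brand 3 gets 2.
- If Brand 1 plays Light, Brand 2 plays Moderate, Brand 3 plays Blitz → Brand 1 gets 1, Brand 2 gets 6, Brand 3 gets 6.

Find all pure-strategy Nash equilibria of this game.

Mark each player's best response to every combination of opponents' strategies; a profile where every player is best-responding is a pure Nash equilibrium.
Brand 1 against (Moderate, Heavy): payoffs 18, 3 → best response None.
Brand 1 against (Moderate, Blitz): payoffs 7, 1 → best response None.
Brand 1 against (Heavy, Heavy): payoffs 10, 3 → best response None.
Brand 1 against (Heavy, Blitz): payoffs 2, 5 → best response Light.
Brand 2 against (None, Heavy): payoffs 11, 8 → best response Moderate.
Brand 2 against (None, Blitz): payoffs 10, 9 → best response Moderate.
Brand 2 against (Light, Heavy): payoffs 16, 1 → best response Moderate.
Brand 2 against (Light, Blitz): payoffs 6, 3 → best response Moderate.
Brand 3 against (None, Moderate): payoffs 17, 18 → best response Blitz.
Brand 3 against (None, Heavy): payoffs 2, 12 → best response Blitz.
Brand 3 against (Light, Moderate): payoffs 10, 6 → best response Heavy.
Brand 3 against (Light, Heavy): payoffs 13, 3 → best response Heavy.
Mutual best responses: (None, Moderate, Blitz).

(None, Moderate, Blitz)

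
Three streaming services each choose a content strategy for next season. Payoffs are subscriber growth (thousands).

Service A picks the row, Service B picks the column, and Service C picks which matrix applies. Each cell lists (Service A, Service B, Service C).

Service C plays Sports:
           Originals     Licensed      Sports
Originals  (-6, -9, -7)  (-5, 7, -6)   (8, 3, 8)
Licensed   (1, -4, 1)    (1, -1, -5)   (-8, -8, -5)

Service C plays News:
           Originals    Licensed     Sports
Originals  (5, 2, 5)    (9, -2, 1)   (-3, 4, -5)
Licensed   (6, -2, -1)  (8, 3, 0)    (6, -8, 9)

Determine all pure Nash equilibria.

No pure-strategy Nash equilibrium.

(Originals, Originals, Sports): Service A can switch to Licensed (-6 → 1). Not NE.
(Originals, Originals, News): Service A can switch to Licensed (5 → 6). Not NE.
(Originals, Licensed, Sports): Service A can switch to Licensed (-5 → 1). Not NE.
(Originals, Licensed, News): Service B can switch to Originals (-2 → 2). Not NE.
(Originals, Sports, Sports): Service B can switch to Licensed (3 → 7). Not NE.
(Originals, Sports, News): Service A can switch to Licensed (-3 → 6). Not NE.
(Licensed, Originals, Sports): Service B can switch to Licensed (-4 → -1). Not NE.
(Licensed, Originals, News): Service B can switch to Licensed (-2 → 3). Not NE.
(The remaining 4 profiles each have a profitable deviation by the same check.)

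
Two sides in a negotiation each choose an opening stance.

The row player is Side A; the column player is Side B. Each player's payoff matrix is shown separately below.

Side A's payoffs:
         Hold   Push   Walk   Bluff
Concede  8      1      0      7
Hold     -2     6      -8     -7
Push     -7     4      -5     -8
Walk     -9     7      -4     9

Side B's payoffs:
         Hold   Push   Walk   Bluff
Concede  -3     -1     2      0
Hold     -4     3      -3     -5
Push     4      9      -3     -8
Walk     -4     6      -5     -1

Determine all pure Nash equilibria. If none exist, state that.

The pure Nash equilibria are (Concede, Walk) and (Walk, Push).

(Concede, Hold): Side B can switch to Push (-3 → -1). Not NE.
(Concede, Push): Side A can switch to Hold (1 → 6). Not NE.
(Concede, Walk): Side A gets 0, best alternative -4; Side B gets 2, best alternative 0. No profitable deviation — NE.
(Concede, Bluff): Side A can switch to Walk (7 → 9). Not NE.
(Hold, Hold): Side A can switch to Concede (-2 → 8). Not NE.
(Hold, Push): Side A can switch to Walk (6 → 7). Not NE.
(Hold, Walk): Side A can switch to Concede (-8 → 0). Not NE.
(Hold, Bluff): Side A can switch to Concede (-7 → 7). Not NE.
(Push, Hold): Side A can switch to Concede (-7 → 8). Not NE.
(Push, Push): Side A can switch to Hold (4 → 6). Not NE.
(Push, Walk): Side A can switch to Concede (-5 → 0). Not NE.
(Push, Bluff): Side A can switch to Concede (-8 → 7). Not NE.
(Walk, Hold): Side A can switch to Concede (-9 → 8). Not NE.
(Walk, Push): Side A gets 7, best alternative 6; Side B gets 6, best alternative -1. No profitable deviation — NE.
(The remaining 2 profiles each have a profitable deviation by the same check.)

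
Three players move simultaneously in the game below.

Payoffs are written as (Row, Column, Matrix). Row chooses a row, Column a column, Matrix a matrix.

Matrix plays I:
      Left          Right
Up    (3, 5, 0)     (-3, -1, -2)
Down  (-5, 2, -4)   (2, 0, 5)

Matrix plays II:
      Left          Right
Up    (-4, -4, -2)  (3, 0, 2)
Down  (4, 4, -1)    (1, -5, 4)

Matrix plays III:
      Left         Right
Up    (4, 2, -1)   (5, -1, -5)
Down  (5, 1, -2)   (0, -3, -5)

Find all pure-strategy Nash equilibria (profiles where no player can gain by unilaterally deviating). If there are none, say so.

The pure Nash equilibria are (Up, Left, I), (Up, Right, II), (Down, Left, II).

Row against (Left, I): payoffs 3, -5 → best response Up.
Row against (Left, II): payoffs -4, 4 → best response Down.
Row against (Left, III): payoffs 4, 5 → best response Down.
Row against (Right, I): payoffs -3, 2 → best response Down.
Row against (Right, II): payoffs 3, 1 → best response Up.
Row against (Right, III): payoffs 5, 0 → best response Up.
Column against (Up, I): payoffs 5, -1 → best response Left.
Column against (Up, II): payoffs -4, 0 → best response Right.
Column against (Up, III): payoffs 2, -1 → best response Left.
Column against (Down, I): payoffs 2, 0 → best response Left.
Column against (Down, II): payoffs 4, -5 → best response Left.
Column against (Down, III): payoffs 1, -3 → best response Left.
Matrix against (Up, Left): payoffs 0, -2, -1 → best response I.
Matrix against (Up, Right): payoffs -2, 2, -5 → best response II.
Matrix against (Down, Left): payoffs -4, -1, -2 → best response II.
Matrix against (Down, Right): payoffs 5, 4, -5 → best response I.
Mutual best responses: (Up, Left, I); (Up, Right, II); (Down, Left, II).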